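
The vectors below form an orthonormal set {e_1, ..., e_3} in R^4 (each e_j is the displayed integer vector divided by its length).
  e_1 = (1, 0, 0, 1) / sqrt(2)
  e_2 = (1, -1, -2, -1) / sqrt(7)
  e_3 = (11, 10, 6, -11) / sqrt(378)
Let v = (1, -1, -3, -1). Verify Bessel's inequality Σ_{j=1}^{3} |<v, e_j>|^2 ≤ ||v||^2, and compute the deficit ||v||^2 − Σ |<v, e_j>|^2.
Σ |<v, e_j>|^2 = 35/3; ||v||^2 = 12; deficit = 1/3

Write each e_j = u_j / sqrt(<u_j, u_j>) where u_j is the displayed integer vector. Then <v, e_j> = <v, u_j> / sqrt(<u_j, u_j>), so |<v, e_j>|^2 = <v, u_j>^2 / <u_j, u_j>.
Coefficients: <v, e_1> = 0/sqrt(2), <v, e_2> = 9/sqrt(7), <v, e_3> = -6/sqrt(378).
Square and sum: Σ |<v, e_j>|^2 = 35/3.
Compute ||v||^2 = v·v = 12.
Deficit = 12 − 35/3 = 1/3 ≥ 0, confirming Bessel's inequality. (The deficit equals ||v − Σ <v,e_j> e_j||^2, the squared distance from v to span{e_j}.)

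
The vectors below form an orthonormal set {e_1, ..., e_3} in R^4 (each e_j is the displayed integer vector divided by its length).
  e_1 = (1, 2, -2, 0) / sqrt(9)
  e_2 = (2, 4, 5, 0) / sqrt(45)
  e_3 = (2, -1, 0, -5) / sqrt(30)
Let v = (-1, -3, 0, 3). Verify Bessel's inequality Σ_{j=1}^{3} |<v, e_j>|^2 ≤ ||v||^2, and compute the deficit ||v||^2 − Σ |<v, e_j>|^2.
Σ |<v, e_j>|^2 = 49/3; ||v||^2 = 19; deficit = 8/3

Write each e_j = u_j / sqrt(<u_j, u_j>) where u_j is the displayed integer vector. Then <v, e_j> = <v, u_j> / sqrt(<u_j, u_j>), so |<v, e_j>|^2 = <v, u_j>^2 / <u_j, u_j>.
Coefficients: <v, e_1> = -7/sqrt(9), <v, e_2> = -14/sqrt(45), <v, e_3> = -14/sqrt(30).
Square and sum: Σ |<v, e_j>|^2 = 49/3.
Compute ||v||^2 = v·v = 19.
Deficit = 19 − 49/3 = 8/3 ≥ 0, confirming Bessel's inequality. (The deficit equals ||v − Σ <v,e_j> e_j||^2, the squared distance from v to span{e_j}.)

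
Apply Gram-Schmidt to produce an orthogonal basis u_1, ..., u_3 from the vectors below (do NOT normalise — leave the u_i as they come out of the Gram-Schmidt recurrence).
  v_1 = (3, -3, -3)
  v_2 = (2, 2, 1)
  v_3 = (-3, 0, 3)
Orthogonal basis:
  u_1 = (3, -3, -3)
  u_2 = (7/3, 5/3, 2/3)
  u_3 = (9/26, -27/26, 18/13)

Apply the Gram-Schmidt recurrence
  u_1 = v_1
  u_i = v_i − Σ_{j<i} ((v_i · u_j) / (u_j · u_j)) · u_j.

Step by step this gives:
  u_1 = (3, -3, -3)
  u_2 = (7/3, 5/3, 2/3)
  u_3 = (9/26, -27/26, 18/13)

Orthogonality check:
  u_2 · u_1 = 0 (should be 0)
  u_3 · u_1 = 0 (should be 0)
  u_3 · u_2 = 0 (should be 0)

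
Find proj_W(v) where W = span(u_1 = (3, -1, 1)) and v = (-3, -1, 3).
proj_W(v) = (-15/11, 5/11, -5/11)

Set up U = [u_1 | ... | u_1] ∈ R^(3×1). The projector onto W = col(U) is P = U (U^T U)^(-1) U^T.
Compute U^T U =
  [11],
and U^T v = (-5).
Solve U^T U · c = U^T v for the coefficients: c = (-5/11). The projection is proj_W(v) = U c.
Check: (v - proj_W(v)) · u_1 = 0  (should be 0).
Result: proj_W(v) = (-15/11, 5/11, -5/11).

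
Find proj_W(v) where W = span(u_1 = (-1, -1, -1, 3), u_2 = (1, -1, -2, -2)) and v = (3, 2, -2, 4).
proj_W(v) = (-3/4, -3/4, -3/4, 9/4)

Set up U = [u_1 | ... | u_2] ∈ R^(4×2). The projector onto W = col(U) is P = U (U^T U)^(-1) U^T.
Compute U^T U =
  [12, -4]
  [-4, 10],
and U^T v = (9, -3).
Solve U^T U · c = U^T v for the coefficients: c = (3/4, 0). The projection is proj_W(v) = U c.
Check: (v - proj_W(v)) · u_1 = 0  (should be 0).
Check: (v - proj_W(v)) · u_2 = 0  (should be 0).
Result: proj_W(v) = (-3/4, -3/4, -3/4, 9/4).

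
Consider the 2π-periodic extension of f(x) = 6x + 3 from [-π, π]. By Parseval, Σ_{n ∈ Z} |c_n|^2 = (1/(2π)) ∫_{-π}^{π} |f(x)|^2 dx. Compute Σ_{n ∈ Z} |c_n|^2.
Σ |c_n|^2 = 12π^2 + 9

Expand and integrate term by term over [-π, π]:
  ∫ (6x)^2 dx = 36·(2π^3/3); ∫ 2·6·(3)·x dx = 0 (odd integrand); ∫ 3^2 dx = 9·2π.
So (1/(2π)) ∫_{-π}^{π} (6x + 3)^2 dx = 36π^2/3 + 9 = 12π^2 + 9.
Parseval ⇒ Σ |c_n|^2 = 12π^2 + 9.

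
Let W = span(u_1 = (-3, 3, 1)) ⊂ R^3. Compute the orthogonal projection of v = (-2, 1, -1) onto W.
proj_W(v) = (-24/19, 24/19, 8/19)

Set up U = [u_1 | ... | u_1] ∈ R^(3×1). The projector onto W = col(U) is P = U (U^T U)^(-1) U^T.
Compute U^T U =
  [19],
and U^T v = (8).
Solve U^T U · c = U^T v for the coefficients: c = (8/19). The projection is proj_W(v) = U c.
Check: (v - proj_W(v)) · u_1 = 0  (should be 0).
Result: proj_W(v) = (-24/19, 24/19, 8/19).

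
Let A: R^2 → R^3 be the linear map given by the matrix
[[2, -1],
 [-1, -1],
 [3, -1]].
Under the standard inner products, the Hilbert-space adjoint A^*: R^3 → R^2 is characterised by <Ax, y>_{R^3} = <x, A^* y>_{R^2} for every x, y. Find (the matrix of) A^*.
A^* = A^T =
[[2, -1, 3],
 [-1, -1, -1]]

For real matrices with standard dot products, the defining identity <Ax, y> = <x, A^* y> gives (Ax)^T y = x^T (A^*) y, i.e. x^T A^T y = x^T (A^*) y. Since this holds for all x, y, we must have A^* = A^T. Therefore
A^* =
[[2, -1, 3],
 [-1, -1, -1]].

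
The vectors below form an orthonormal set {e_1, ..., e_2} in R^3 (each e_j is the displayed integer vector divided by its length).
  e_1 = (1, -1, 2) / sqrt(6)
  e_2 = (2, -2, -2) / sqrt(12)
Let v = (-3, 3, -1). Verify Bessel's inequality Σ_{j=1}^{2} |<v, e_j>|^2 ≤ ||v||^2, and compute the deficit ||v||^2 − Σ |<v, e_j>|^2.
Σ |<v, e_j>|^2 = 19; ||v||^2 = 19; deficit = 0

Write each e_j = u_j / sqrt(<u_j, u_j>) where u_j is the displayed integer vector. Then <v, e_j> = <v, u_j> / sqrt(<u_j, u_j>), so |<v, e_j>|^2 = <v, u_j>^2 / <u_j, u_j>.
Coefficients: <v, e_1> = -8/sqrt(6), <v, e_2> = -10/sqrt(12).
Square and sum: Σ |<v, e_j>|^2 = 19.
Compute ||v||^2 = v·v = 19.
Deficit = 19 − 19 = 0 ≥ 0, confirming Bessel's inequality. (The deficit equals ||v − Σ <v,e_j> e_j||^2, the squared distance from v to span{e_j}.)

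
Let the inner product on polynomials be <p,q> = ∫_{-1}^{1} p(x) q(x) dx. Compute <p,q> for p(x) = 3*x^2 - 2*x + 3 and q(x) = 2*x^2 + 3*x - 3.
<p,q> = -108/5

Expand the product: p(x)·q(x) = 6*x^4 + 5*x^3 - 9*x^2 + 15*x - 9.
∫_{-1}^{1} of each monomial x^k gives [2/(k+1) if k even, 0 if k odd]. Integrating term-by-term (or equivalently evaluating the antiderivative F(x) = 6*x^5/5 + 5*x^4/4 - 3*x^3 + 15*x^2/2 - 9*x at the endpoints):
  F(1) − F(−1) = -41/20 − (391/20) = -108/5.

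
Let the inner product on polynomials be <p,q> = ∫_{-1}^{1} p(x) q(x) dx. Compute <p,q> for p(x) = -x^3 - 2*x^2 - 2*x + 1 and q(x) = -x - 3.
<p,q> = -4/15

Expand the product: p(x)·q(x) = x^4 + 5*x^3 + 8*x^2 + 5*x - 3.
∫_{-1}^{1} of each monomial x^k gives [2/(k+1) if k even, 0 if k odd]. Integrating term-by-term (or equivalently evaluating the antiderivative F(x) = x^5/5 + 5*x^4/4 + 8*x^3/3 + 5*x^2/2 - 3*x at the endpoints):
  F(1) − F(−1) = 217/60 − (233/60) = -4/15.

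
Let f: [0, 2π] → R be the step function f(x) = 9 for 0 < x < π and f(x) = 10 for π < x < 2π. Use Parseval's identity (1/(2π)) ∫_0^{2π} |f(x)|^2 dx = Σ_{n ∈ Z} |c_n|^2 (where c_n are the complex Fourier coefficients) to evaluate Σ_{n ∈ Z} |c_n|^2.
Σ |c_n|^2 = 181/2

Parseval equates the L^2 energy of f (normalised by 1/(2π)) with the ℓ^2 sum of its Fourier coefficients: (1/(2π)) ∫_0^{2π} |f|^2 = Σ |c_n|^2.
Compute the left side: (1/(2π)) [∫_0^π 9^2 dx + ∫_π^{2π} 10^2 dx] = (1/(2π)) · (81π + 100π) = (81 + 100)/2 = 181/2.
So Σ_{n ∈ Z} |c_n|^2 = 181/2.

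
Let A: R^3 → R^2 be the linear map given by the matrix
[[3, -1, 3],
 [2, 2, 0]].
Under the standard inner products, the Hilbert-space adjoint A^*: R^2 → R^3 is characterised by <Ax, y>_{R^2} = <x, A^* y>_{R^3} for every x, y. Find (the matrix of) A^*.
A^* = A^T =
[[3, 2],
 [-1, 2],
 [3, 0]]

For real matrices with standard dot products, the defining identity <Ax, y> = <x, A^* y> gives (Ax)^T y = x^T (A^*) y, i.e. x^T A^T y = x^T (A^*) y. Since this holds for all x, y, we must have A^* = A^T. Therefore
A^* =
[[3, 2],
 [-1, 2],
 [3, 0]].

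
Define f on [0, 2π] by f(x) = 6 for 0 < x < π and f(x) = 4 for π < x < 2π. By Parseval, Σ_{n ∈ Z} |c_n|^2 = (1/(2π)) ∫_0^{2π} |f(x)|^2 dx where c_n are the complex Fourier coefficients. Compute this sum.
Σ |c_n|^2 = 26

Parseval equates the L^2 energy of f (normalised by 1/(2π)) with the ℓ^2 sum of its Fourier coefficients: (1/(2π)) ∫_0^{2π} |f|^2 = Σ |c_n|^2.
Compute the left side: (1/(2π)) [∫_0^π 6^2 dx + ∫_π^{2π} 4^2 dx] = (1/(2π)) · (36π + 16π) = (36 + 16)/2 = 26.
So Σ_{n ∈ Z} |c_n|^2 = 26.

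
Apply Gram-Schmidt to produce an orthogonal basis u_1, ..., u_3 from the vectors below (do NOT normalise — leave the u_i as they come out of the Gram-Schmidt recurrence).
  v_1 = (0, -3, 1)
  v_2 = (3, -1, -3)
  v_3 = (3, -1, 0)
Orthogonal basis:
  u_1 = (0, -3, 1)
  u_2 = (3, -1, -3)
  u_3 = (27/19, 81/190, 243/190)

Apply the Gram-Schmidt recurrence
  u_1 = v_1
  u_i = v_i − Σ_{j<i} ((v_i · u_j) / (u_j · u_j)) · u_j.

Step by step this gives:
  u_1 = (0, -3, 1)
  u_2 = (3, -1, -3)
  u_3 = (27/19, 81/190, 243/190)

Orthogonality check:
  u_2 · u_1 = 0 (should be 0)
  u_3 · u_1 = 0 (should be 0)
  u_3 · u_2 = 0 (should be 0)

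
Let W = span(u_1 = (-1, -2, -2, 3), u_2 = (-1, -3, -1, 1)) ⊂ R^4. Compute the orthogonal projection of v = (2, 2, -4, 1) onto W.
proj_W(v) = (1/4, 25/12, -13/12, 29/12)

Set up U = [u_1 | ... | u_2] ∈ R^(4×2). The projector onto W = col(U) is P = U (U^T U)^(-1) U^T.
Compute U^T U =
  [18, 12]
  [12, 12],
and U^T v = (5, -3).
Solve U^T U · c = U^T v for the coefficients: c = (4/3, -19/12). The projection is proj_W(v) = U c.
Check: (v - proj_W(v)) · u_1 = 0  (should be 0).
Check: (v - proj_W(v)) · u_2 = 0  (should be 0).
Result: proj_W(v) = (1/4, 25/12, -13/12, 29/12).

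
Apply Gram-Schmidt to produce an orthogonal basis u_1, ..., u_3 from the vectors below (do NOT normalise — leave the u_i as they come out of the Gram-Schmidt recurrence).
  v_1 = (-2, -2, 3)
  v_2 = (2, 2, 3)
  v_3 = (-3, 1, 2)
Orthogonal basis:
  u_1 = (-2, -2, 3)
  u_2 = (36/17, 36/17, 48/17)
  u_3 = (-2, 2, 0)

Apply the Gram-Schmidt recurrence
  u_1 = v_1
  u_i = v_i − Σ_{j<i} ((v_i · u_j) / (u_j · u_j)) · u_j.

Step by step this gives:
  u_1 = (-2, -2, 3)
  u_2 = (36/17, 36/17, 48/17)
  u_3 = (-2, 2, 0)

Orthogonality check:
  u_2 · u_1 = 0 (should be 0)
  u_3 · u_1 = 0 (should be 0)
  u_3 · u_2 = 0 (should be 0)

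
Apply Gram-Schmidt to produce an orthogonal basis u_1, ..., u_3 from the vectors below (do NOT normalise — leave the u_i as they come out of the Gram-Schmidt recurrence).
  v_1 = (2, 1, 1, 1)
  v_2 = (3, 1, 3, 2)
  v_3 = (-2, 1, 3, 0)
Orthogonal basis:
  u_1 = (2, 1, 1, 1)
  u_2 = (-3/7, -5/7, 9/7, 2/7)
  u_3 = (-22/17, 37/17, 15/17, -8/17)

Apply the Gram-Schmidt recurrence
  u_1 = v_1
  u_i = v_i − Σ_{j<i} ((v_i · u_j) / (u_j · u_j)) · u_j.

Step by step this gives:
  u_1 = (2, 1, 1, 1)
  u_2 = (-3/7, -5/7, 9/7, 2/7)
  u_3 = (-22/17, 37/17, 15/17, -8/17)

Orthogonality check:
  u_2 · u_1 = 0 (should be 0)
  u_3 · u_1 = 0 (should be 0)
  u_3 · u_2 = 0 (should be 0)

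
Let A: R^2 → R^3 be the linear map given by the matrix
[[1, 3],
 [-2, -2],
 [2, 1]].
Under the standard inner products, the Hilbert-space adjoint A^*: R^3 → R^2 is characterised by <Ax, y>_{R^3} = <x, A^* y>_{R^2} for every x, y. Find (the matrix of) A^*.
A^* = A^T =
[[1, -2, 2],
 [3, -2, 1]]

For real matrices with standard dot products, the defining identity <Ax, y> = <x, A^* y> gives (Ax)^T y = x^T (A^*) y, i.e. x^T A^T y = x^T (A^*) y. Since this holds for all x, y, we must have A^* = A^T. Therefore
A^* =
[[1, -2, 2],
 [3, -2, 1]].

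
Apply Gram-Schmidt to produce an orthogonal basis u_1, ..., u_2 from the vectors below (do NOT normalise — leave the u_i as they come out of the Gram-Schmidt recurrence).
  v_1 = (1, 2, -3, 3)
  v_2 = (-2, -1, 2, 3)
Orthogonal basis:
  u_1 = (1, 2, -3, 3)
  u_2 = (-45/23, -21/23, 43/23, 72/23)

Apply the Gram-Schmidt recurrence
  u_1 = v_1
  u_i = v_i − Σ_{j<i} ((v_i · u_j) / (u_j · u_j)) · u_j.

Step by step this gives:
  u_1 = (1, 2, -3, 3)
  u_2 = (-45/23, -21/23, 43/23, 72/23)

Orthogonality check:
  u_2 · u_1 = 0 (should be 0)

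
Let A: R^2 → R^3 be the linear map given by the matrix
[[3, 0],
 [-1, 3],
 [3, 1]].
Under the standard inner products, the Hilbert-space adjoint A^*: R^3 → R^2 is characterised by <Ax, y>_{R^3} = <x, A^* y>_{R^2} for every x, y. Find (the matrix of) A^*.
A^* = A^T =
[[3, -1, 3],
 [0, 3, 1]]

For real matrices with standard dot products, the defining identity <Ax, y> = <x, A^* y> gives (Ax)^T y = x^T (A^*) y, i.e. x^T A^T y = x^T (A^*) y. Since this holds for all x, y, we must have A^* = A^T. Therefore
A^* =
[[3, -1, 3],
 [0, 3, 1]].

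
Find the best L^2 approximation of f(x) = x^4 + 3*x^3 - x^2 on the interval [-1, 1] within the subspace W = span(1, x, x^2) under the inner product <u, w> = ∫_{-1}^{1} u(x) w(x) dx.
g(x) = -x^2/7 + 9*x/5 - 3/35

The best approximation g ∈ W is the orthogonal projection of f onto W. Writing g = a_0 + a_1 x + a_2 x^2, the coefficients solve the normal equations G · a = b where
  G_{ij} = <φ_i, φ_j> and b_i = <f, φ_i>, with φ_0 = 1, φ_1 = x, φ_2 = x^2.
G =
  [2, 0, 2/3]
  [0, 2/3, 0]
  [2/3, 0, 2/5],
b = (-4/15, 6/5, -4/35).
Solving gives a_0 = -3/35, a_1 = 9/5, a_2 = -1/7, so
  g(x) = -x^2/7 + 9*x/5 - 3/35.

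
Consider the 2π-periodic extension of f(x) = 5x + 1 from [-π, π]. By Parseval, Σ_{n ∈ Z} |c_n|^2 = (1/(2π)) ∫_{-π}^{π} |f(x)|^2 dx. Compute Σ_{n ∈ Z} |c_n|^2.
Σ |c_n|^2 = 25π^2/3 + 1

Expand and integrate term by term over [-π, π]:
  ∫ (5x)^2 dx = 25·(2π^3/3); ∫ 2·5·(1)·x dx = 0 (odd integrand); ∫ 1^2 dx = 1·2π.
So (1/(2π)) ∫_{-π}^{π} (5x + 1)^2 dx = 25π^2/3 + 1 = 25π^2/3 + 1.
Parseval ⇒ Σ |c_n|^2 = 25π^2/3 + 1.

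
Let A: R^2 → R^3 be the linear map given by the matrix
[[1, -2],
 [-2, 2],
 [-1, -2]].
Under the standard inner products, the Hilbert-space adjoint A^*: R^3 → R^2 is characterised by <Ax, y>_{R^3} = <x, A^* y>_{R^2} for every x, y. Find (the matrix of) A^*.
A^* = A^T =
[[1, -2, -1],
 [-2, 2, -2]]

For real matrices with standard dot products, the defining identity <Ax, y> = <x, A^* y> gives (Ax)^T y = x^T (A^*) y, i.e. x^T A^T y = x^T (A^*) y. Since this holds for all x, y, we must have A^* = A^T. Therefore
A^* =
[[1, -2, -1],
 [-2, 2, -2]].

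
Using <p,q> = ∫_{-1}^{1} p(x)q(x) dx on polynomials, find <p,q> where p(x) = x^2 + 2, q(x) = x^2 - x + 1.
<p,q> = 32/5

Expand the product: p(x)·q(x) = x^4 - x^3 + 3*x^2 - 2*x + 2.
∫_{-1}^{1} of each monomial x^k gives [2/(k+1) if k even, 0 if k odd]. Integrating term-by-term (or equivalently evaluating the antiderivative F(x) = x^5/5 - x^4/4 + x^3 - x^2 + 2*x at the endpoints):
  F(1) − F(−1) = 39/20 − (-89/20) = 32/5.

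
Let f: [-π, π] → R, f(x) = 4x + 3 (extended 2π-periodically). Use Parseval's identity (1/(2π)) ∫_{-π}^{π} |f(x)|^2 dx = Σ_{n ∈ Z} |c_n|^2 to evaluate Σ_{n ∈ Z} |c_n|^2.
Σ |c_n|^2 = 16π^2/3 + 9

Expand and integrate term by term over [-π, π]:
  ∫ (4x)^2 dx = 16·(2π^3/3); ∫ 2·4·(3)·x dx = 0 (odd integrand); ∫ 3^2 dx = 9·2π.
So (1/(2π)) ∫_{-π}^{π} (4x + 3)^2 dx = 16π^2/3 + 9 = 16π^2/3 + 9.
Parseval ⇒ Σ |c_n|^2 = 16π^2/3 + 9.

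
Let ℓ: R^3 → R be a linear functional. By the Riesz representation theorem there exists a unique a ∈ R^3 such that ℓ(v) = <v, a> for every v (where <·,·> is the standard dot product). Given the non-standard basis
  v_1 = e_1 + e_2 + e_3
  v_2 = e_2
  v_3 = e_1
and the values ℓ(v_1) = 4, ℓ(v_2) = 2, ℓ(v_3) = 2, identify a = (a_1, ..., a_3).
a = (2, 2, 0)

Write a = (a_1, ..., a_3) in the standard basis. For each basis vector v_i, ℓ(v_i) = <v_i, a> is a linear equation in the a_j's. Collect the n equations into a matrix system V a = ℓ, where row i of V is v_i (expressed in the standard basis). Since V is invertible (lower-triangular with 1s on the diagonal, up to permutation), solve by back-substitution:
  V =
[[1, 1, 1],
 [0, 1, 0],
 [1, 0, 0]]
  V a = (4, 2, 2)
Solving gives a = (2, 2, 0).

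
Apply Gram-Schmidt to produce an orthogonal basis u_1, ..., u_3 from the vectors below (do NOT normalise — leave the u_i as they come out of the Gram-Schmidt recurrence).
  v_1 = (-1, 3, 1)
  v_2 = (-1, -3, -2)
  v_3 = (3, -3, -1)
Orthogonal basis:
  u_1 = (-1, 3, 1)
  u_2 = (-21/11, -3/11, -12/11)
  u_3 = (1/3, 1/3, -2/3)

Apply the Gram-Schmidt recurrence
  u_1 = v_1
  u_i = v_i − Σ_{j<i} ((v_i · u_j) / (u_j · u_j)) · u_j.

Step by step this gives:
  u_1 = (-1, 3, 1)
  u_2 = (-21/11, -3/11, -12/11)
  u_3 = (1/3, 1/3, -2/3)

Orthogonality check:
  u_2 · u_1 = 0 (should be 0)
  u_3 · u_1 = 0 (should be 0)
  u_3 · u_2 = 0 (should be 0)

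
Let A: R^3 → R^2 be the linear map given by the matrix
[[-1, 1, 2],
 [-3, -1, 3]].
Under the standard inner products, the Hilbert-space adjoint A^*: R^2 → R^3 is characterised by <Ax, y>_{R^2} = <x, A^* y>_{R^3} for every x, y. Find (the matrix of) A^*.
A^* = A^T =
[[-1, -3],
 [1, -1],
 [2, 3]]

For real matrices with standard dot products, the defining identity <Ax, y> = <x, A^* y> gives (Ax)^T y = x^T (A^*) y, i.e. x^T A^T y = x^T (A^*) y. Since this holds for all x, y, we must have A^* = A^T. Therefore
A^* =
[[-1, -3],
 [1, -1],
 [2, 3]].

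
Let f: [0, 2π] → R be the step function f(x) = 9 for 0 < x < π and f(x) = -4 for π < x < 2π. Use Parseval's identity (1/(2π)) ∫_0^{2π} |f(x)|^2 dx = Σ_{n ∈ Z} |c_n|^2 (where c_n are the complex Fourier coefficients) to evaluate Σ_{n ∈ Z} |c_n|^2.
Σ |c_n|^2 = 97/2

Parseval equates the L^2 energy of f (normalised by 1/(2π)) with the ℓ^2 sum of its Fourier coefficients: (1/(2π)) ∫_0^{2π} |f|^2 = Σ |c_n|^2.
Compute the left side: (1/(2π)) [∫_0^π 9^2 dx + ∫_π^{2π} (-4)^2 dx] = (1/(2π)) · (81π + 16π) = (81 + 16)/2 = 97/2.
So Σ_{n ∈ Z} |c_n|^2 = 97/2.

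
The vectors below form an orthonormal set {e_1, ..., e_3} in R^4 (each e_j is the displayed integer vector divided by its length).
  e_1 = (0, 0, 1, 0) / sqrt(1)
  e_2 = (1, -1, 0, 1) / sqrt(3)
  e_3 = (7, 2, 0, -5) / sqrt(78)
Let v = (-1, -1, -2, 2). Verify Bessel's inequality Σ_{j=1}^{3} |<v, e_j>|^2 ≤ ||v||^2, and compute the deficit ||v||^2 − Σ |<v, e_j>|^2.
Σ |<v, e_j>|^2 = 259/26; ||v||^2 = 10; deficit = 1/26

Write each e_j = u_j / sqrt(<u_j, u_j>) where u_j is the displayed integer vector. Then <v, e_j> = <v, u_j> / sqrt(<u_j, u_j>), so |<v, e_j>|^2 = <v, u_j>^2 / <u_j, u_j>.
Coefficients: <v, e_1> = -2/sqrt(1), <v, e_2> = 2/sqrt(3), <v, e_3> = -19/sqrt(78).
Square and sum: Σ |<v, e_j>|^2 = 259/26.
Compute ||v||^2 = v·v = 10.
Deficit = 10 − 259/26 = 1/26 ≥ 0, confirming Bessel's inequality. (The deficit equals ||v − Σ <v,e_j> e_j||^2, the squared distance from v to span{e_j}.)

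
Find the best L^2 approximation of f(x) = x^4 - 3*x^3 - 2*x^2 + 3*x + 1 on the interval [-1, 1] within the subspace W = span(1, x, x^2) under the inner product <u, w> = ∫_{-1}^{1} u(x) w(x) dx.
g(x) = -8*x^2/7 + 6*x/5 + 32/35

The best approximation g ∈ W is the orthogonal projection of f onto W. Writing g = a_0 + a_1 x + a_2 x^2, the coefficients solve the normal equations G · a = b where
  G_{ij} = <φ_i, φ_j> and b_i = <f, φ_i>, with φ_0 = 1, φ_1 = x, φ_2 = x^2.
G =
  [2, 0, 2/3]
  [0, 2/3, 0]
  [2/3, 0, 2/5],
b = (16/15, 4/5, 16/105).
Solving gives a_0 = 32/35, a_1 = 6/5, a_2 = -8/7, so
  g(x) = -8*x^2/7 + 6*x/5 + 32/35.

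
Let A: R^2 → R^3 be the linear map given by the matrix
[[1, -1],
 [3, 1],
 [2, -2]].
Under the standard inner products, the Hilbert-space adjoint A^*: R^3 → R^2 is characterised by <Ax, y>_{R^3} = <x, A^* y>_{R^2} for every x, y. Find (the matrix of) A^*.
A^* = A^T =
[[1, 3, 2],
 [-1, 1, -2]]

For real matrices with standard dot products, the defining identity <Ax, y> = <x, A^* y> gives (Ax)^T y = x^T (A^*) y, i.e. x^T A^T y = x^T (A^*) y. Since this holds for all x, y, we must have A^* = A^T. Therefore
A^* =
[[1, 3, 2],
 [-1, 1, -2]].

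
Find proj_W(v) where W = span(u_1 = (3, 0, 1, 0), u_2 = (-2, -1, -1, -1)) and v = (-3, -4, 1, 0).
proj_W(v) = (-47/21, -34/21, -9/7, -34/21)

Set up U = [u_1 | ... | u_2] ∈ R^(4×2). The projector onto W = col(U) is P = U (U^T U)^(-1) U^T.
Compute U^T U =
  [10, -7]
  [-7, 7],
and U^T v = (-8, 9).
Solve U^T U · c = U^T v for the coefficients: c = (1/3, 34/21). The projection is proj_W(v) = U c.
Check: (v - proj_W(v)) · u_1 = 0  (should be 0).
Check: (v - proj_W(v)) · u_2 = 0  (should be 0).
Result: proj_W(v) = (-47/21, -34/21, -9/7, -34/21).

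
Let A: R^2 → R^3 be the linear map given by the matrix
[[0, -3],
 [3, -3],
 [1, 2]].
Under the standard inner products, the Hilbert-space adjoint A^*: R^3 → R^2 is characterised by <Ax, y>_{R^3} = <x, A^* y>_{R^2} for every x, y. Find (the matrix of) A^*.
A^* = A^T =
[[0, 3, 1],
 [-3, -3, 2]]

For real matrices with standard dot products, the defining identity <Ax, y> = <x, A^* y> gives (Ax)^T y = x^T (A^*) y, i.e. x^T A^T y = x^T (A^*) y. Since this holds for all x, y, we must have A^* = A^T. Therefore
A^* =
[[0, 3, 1],
 [-3, -3, 2]].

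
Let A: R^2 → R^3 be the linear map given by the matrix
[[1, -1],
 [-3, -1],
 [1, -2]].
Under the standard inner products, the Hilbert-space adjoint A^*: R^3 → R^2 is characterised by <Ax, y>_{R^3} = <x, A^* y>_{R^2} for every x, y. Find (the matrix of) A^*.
A^* = A^T =
[[1, -3, 1],
 [-1, -1, -2]]

For real matrices with standard dot products, the defining identity <Ax, y> = <x, A^* y> gives (Ax)^T y = x^T (A^*) y, i.e. x^T A^T y = x^T (A^*) y. Since this holds for all x, y, we must have A^* = A^T. Therefore
A^* =
[[1, -3, 1],
 [-1, -1, -2]].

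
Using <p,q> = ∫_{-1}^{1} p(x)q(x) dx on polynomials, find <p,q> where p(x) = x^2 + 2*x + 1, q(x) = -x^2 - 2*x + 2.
<p,q> = 8/5

Expand the product: p(x)·q(x) = -x^4 - 4*x^3 - 3*x^2 + 2*x + 2.
∫_{-1}^{1} of each monomial x^k gives [2/(k+1) if k even, 0 if k odd]. Integrating term-by-term (or equivalently evaluating the antiderivative F(x) = -x^5/5 - x^4 - x^3 + x^2 + 2*x at the endpoints):
  F(1) − F(−1) = 4/5 − (-4/5) = 8/5.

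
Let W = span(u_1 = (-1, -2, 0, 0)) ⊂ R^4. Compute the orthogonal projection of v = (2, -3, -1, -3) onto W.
proj_W(v) = (-4/5, -8/5, 0, 0)

Set up U = [u_1 | ... | u_1] ∈ R^(4×1). The projector onto W = col(U) is P = U (U^T U)^(-1) U^T.
Compute U^T U =
  [5],
and U^T v = (4).
Solve U^T U · c = U^T v for the coefficients: c = (4/5). The projection is proj_W(v) = U c.
Check: (v - proj_W(v)) · u_1 = 0  (should be 0).
Result: proj_W(v) = (-4/5, -8/5, 0, 0).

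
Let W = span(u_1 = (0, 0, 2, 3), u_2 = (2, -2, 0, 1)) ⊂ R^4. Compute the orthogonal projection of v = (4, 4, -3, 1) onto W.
proj_W(v) = (11/27, -11/27, -5/9, -17/27)

Set up U = [u_1 | ... | u_2] ∈ R^(4×2). The projector onto W = col(U) is P = U (U^T U)^(-1) U^T.
Compute U^T U =
  [13, 3]
  [3, 9],
and U^T v = (-3, 1).
Solve U^T U · c = U^T v for the coefficients: c = (-5/18, 11/54). The projection is proj_W(v) = U c.
Check: (v - proj_W(v)) · u_1 = 0  (should be 0).
Check: (v - proj_W(v)) · u_2 = 0  (should be 0).
Result: proj_W(v) = (11/27, -11/27, -5/9, -17/27).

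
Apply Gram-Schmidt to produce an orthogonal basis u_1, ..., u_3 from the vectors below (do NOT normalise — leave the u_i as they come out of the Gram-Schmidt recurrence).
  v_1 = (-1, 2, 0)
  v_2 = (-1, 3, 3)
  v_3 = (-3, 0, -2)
Orthogonal basis:
  u_1 = (-1, 2, 0)
  u_2 = (2/5, 1/5, 3)
  u_3 = (-48/23, -24/23, 8/23)

Apply the Gram-Schmidt recurrence
  u_1 = v_1
  u_i = v_i − Σ_{j<i} ((v_i · u_j) / (u_j · u_j)) · u_j.

Step by step this gives:
  u_1 = (-1, 2, 0)
  u_2 = (2/5, 1/5, 3)
  u_3 = (-48/23, -24/23, 8/23)

Orthogonality check:
  u_2 · u_1 = 0 (should be 0)
  u_3 · u_1 = 0 (should be 0)
  u_3 · u_2 = 0 (should be 0)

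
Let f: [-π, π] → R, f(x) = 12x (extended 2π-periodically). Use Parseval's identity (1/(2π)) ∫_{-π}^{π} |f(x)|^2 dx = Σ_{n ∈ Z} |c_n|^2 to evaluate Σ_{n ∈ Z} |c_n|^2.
Σ |c_n|^2 = 48π^2

Expand and integrate term by term over [-π, π]:
  ∫ (12x)^2 dx = 144·(2π^3/3); ∫ 2·12·(0)·x dx = 0 (odd integrand); ∫ 0^2 dx = 0·2π.
So (1/(2π)) ∫_{-π}^{π} (12x)^2 dx = 144π^2/3 + 0 = 48π^2.
Parseval ⇒ Σ |c_n|^2 = 48π^2.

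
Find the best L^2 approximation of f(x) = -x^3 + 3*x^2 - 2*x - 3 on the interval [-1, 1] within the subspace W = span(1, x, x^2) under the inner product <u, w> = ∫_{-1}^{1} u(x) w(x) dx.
g(x) = 3*x^2 - 13*x/5 - 3

The best approximation g ∈ W is the orthogonal projection of f onto W. Writing g = a_0 + a_1 x + a_2 x^2, the coefficients solve the normal equations G · a = b where
  G_{ij} = <φ_i, φ_j> and b_i = <f, φ_i>, with φ_0 = 1, φ_1 = x, φ_2 = x^2.
G =
  [2, 0, 2/3]
  [0, 2/3, 0]
  [2/3, 0, 2/5],
b = (-4, -26/15, -4/5).
Solving gives a_0 = -3, a_1 = -13/5, a_2 = 3, so
  g(x) = 3*x^2 - 13*x/5 - 3.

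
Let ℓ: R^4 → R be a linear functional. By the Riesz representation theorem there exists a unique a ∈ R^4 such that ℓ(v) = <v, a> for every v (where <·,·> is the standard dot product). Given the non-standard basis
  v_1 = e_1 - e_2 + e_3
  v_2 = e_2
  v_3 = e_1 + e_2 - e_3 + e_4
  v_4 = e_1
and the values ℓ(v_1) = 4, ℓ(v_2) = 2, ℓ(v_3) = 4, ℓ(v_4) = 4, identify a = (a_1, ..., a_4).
a = (4, 2, 2, 0)

Write a = (a_1, ..., a_4) in the standard basis. For each basis vector v_i, ℓ(v_i) = <v_i, a> is a linear equation in the a_j's. Collect the n equations into a matrix system V a = ℓ, where row i of V is v_i (expressed in the standard basis). Since V is invertible (lower-triangular with 1s on the diagonal, up to permutation), solve by back-substitution:
  V =
[[1, -1, 1, 0],
 [0, 1, 0, 0],
 [1, 1, -1, 1],
 [1, 0, 0, 0]]
  V a = (4, 2, 4, 4)
Solving gives a = (4, 2, 2, 0).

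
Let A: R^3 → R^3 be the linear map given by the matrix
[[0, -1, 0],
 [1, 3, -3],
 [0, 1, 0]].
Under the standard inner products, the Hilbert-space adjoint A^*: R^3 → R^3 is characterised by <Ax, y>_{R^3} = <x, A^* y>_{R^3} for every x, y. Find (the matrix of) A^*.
A^* = A^T =
[[0, 1, 0],
 [-1, 3, 1],
 [0, -3, 0]]

For real matrices with standard dot products, the defining identity <Ax, y> = <x, A^* y> gives (Ax)^T y = x^T (A^*) y, i.e. x^T A^T y = x^T (A^*) y. Since this holds for all x, y, we must have A^* = A^T. Therefore
A^* =
[[0, 1, 0],
 [-1, 3, 1],
 [0, -3, 0]].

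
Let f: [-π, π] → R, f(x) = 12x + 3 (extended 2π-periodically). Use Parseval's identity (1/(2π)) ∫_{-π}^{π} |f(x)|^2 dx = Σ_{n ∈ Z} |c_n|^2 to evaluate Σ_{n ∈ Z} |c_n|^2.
Σ |c_n|^2 = 48π^2 + 9

Expand and integrate term by term over [-π, π]:
  ∫ (12x)^2 dx = 144·(2π^3/3); ∫ 2·12·(3)·x dx = 0 (odd integrand); ∫ 3^2 dx = 9·2π.
So (1/(2π)) ∫_{-π}^{π} (12x + 3)^2 dx = 144π^2/3 + 9 = 48π^2 + 9.
Parseval ⇒ Σ |c_n|^2 = 48π^2 + 9.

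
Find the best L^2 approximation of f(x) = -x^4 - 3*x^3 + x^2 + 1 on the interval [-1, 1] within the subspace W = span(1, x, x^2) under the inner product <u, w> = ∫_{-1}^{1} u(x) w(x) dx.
g(x) = x^2/7 - 9*x/5 + 38/35

The best approximation g ∈ W is the orthogonal projection of f onto W. Writing g = a_0 + a_1 x + a_2 x^2, the coefficients solve the normal equations G · a = b where
  G_{ij} = <φ_i, φ_j> and b_i = <f, φ_i>, with φ_0 = 1, φ_1 = x, φ_2 = x^2.
G =
  [2, 0, 2/3]
  [0, 2/3, 0]
  [2/3, 0, 2/5],
b = (34/15, -6/5, 82/105).
Solving gives a_0 = 38/35, a_1 = -9/5, a_2 = 1/7, so
  g(x) = x^2/7 - 9*x/5 + 38/35.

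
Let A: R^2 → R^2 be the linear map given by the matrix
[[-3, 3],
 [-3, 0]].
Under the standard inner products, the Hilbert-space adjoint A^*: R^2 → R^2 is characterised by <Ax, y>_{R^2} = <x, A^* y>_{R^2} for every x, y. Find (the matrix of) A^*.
A^* = A^T =
[[-3, -3],
 [3, 0]]

For real matrices with standard dot products, the defining identity <Ax, y> = <x, A^* y> gives (Ax)^T y = x^T (A^*) y, i.e. x^T A^T y = x^T (A^*) y. Since this holds for all x, y, we must have A^* = A^T. Therefore
A^* =
[[-3, -3],
 [3, 0]].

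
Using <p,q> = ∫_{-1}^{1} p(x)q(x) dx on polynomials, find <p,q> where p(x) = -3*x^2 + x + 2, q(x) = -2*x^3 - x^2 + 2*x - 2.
<p,q> = -18/5

Expand the product: p(x)·q(x) = 6*x^5 + x^4 - 11*x^3 + 6*x^2 + 2*x - 4.
∫_{-1}^{1} of each monomial x^k gives [2/(k+1) if k even, 0 if k odd]. Integrating term-by-term (or equivalently evaluating the antiderivative F(x) = x^6 + x^5/5 - 11*x^4/4 + 2*x^3 + x^2 - 4*x at the endpoints):
  F(1) − F(−1) = -51/20 − (21/20) = -18/5.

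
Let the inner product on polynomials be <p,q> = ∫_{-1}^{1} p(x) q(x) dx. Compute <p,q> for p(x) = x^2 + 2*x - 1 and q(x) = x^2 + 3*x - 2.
<p,q> = 32/5

Expand the product: p(x)·q(x) = x^4 + 5*x^3 + 3*x^2 - 7*x + 2.
∫_{-1}^{1} of each monomial x^k gives [2/(k+1) if k even, 0 if k odd]. Integrating term-by-term (or equivalently evaluating the antiderivative F(x) = x^5/5 + 5*x^4/4 + x^3 - 7*x^2/2 + 2*x at the endpoints):
  F(1) − F(−1) = 19/20 − (-109/20) = 32/5.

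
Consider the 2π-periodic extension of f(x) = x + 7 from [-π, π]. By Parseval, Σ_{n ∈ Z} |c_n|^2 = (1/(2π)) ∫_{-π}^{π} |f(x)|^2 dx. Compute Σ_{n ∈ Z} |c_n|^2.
Σ |c_n|^2 = π^2/3 + 49

Expand and integrate term by term over [-π, π]:
  ∫ (x)^2 dx = 1·(2π^3/3); ∫ 2·1·(7)·x dx = 0 (odd integrand); ∫ 7^2 dx = 49·2π.
So (1/(2π)) ∫_{-π}^{π} (x + 7)^2 dx = 1π^2/3 + 49 = π^2/3 + 49.
Parseval ⇒ Σ |c_n|^2 = π^2/3 + 49.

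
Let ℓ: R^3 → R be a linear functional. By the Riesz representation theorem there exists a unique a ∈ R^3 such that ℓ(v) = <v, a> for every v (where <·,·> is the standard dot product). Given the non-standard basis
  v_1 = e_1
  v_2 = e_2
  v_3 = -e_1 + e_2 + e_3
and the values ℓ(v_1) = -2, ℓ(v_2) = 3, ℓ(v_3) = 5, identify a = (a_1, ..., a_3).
a = (-2, 3, 0)

Write a = (a_1, ..., a_3) in the standard basis. For each basis vector v_i, ℓ(v_i) = <v_i, a> is a linear equation in the a_j's. Collect the n equations into a matrix system V a = ℓ, where row i of V is v_i (expressed in the standard basis). Since V is invertible (lower-triangular with 1s on the diagonal, up to permutation), solve by back-substitution:
  V =
[[1, 0, 0],
 [0, 1, 0],
 [-1, 1, 1]]
  V a = (-2, 3, 5)
Solving gives a = (-2, 3, 0).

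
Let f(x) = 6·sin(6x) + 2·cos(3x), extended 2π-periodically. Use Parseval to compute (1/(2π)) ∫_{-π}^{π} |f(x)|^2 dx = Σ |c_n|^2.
Σ |c_n|^2 = 20

Expand |f|^2 and use orthogonality of {sin(nx), cos(mx)} on [-π, π]:
  ∫_{-π}^{π} sin(nx)^2 dx = π, ∫ cos(mx)^2 dx = π, and cross terms integrate to 0.
So ∫_{-π}^{π} f(x)^2 dx = 6^2 · π + 2^2 · π = (36 + 4)π.
Divide by 2π: (36 + 4)/2 = 20.
By Parseval, this equals Σ |c_n|^2.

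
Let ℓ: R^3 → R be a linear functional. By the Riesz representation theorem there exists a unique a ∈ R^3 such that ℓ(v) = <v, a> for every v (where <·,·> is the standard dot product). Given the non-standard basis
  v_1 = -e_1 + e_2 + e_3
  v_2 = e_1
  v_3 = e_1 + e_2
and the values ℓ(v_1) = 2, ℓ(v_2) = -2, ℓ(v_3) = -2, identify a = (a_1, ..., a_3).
a = (-2, 0, 0)

Write a = (a_1, ..., a_3) in the standard basis. For each basis vector v_i, ℓ(v_i) = <v_i, a> is a linear equation in the a_j's. Collect the n equations into a matrix system V a = ℓ, where row i of V is v_i (expressed in the standard basis). Since V is invertible (lower-triangular with 1s on the diagonal, up to permutation), solve by back-substitution:
  V =
[[-1, 1, 1],
 [1, 0, 0],
 [1, 1, 0]]
  V a = (2, -2, -2)
Solving gives a = (-2, 0, 0).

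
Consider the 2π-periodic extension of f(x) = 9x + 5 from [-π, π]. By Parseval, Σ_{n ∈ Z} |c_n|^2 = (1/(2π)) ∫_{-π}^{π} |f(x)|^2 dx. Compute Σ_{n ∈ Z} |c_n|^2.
Σ |c_n|^2 = 27π^2 + 25

Expand and integrate term by term over [-π, π]:
  ∫ (9x)^2 dx = 81·(2π^3/3); ∫ 2·9·(5)·x dx = 0 (odd integrand); ∫ 5^2 dx = 25·2π.
So (1/(2π)) ∫_{-π}^{π} (9x + 5)^2 dx = 81π^2/3 + 25 = 27π^2 + 25.
Parseval ⇒ Σ |c_n|^2 = 27π^2 + 25.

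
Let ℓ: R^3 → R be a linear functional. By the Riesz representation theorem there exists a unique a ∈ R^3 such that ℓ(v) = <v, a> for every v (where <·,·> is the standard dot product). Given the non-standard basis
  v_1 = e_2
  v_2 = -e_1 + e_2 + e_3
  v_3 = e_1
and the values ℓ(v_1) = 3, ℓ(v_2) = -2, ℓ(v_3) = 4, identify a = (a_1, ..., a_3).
a = (4, 3, -1)

Write a = (a_1, ..., a_3) in the standard basis. For each basis vector v_i, ℓ(v_i) = <v_i, a> is a linear equation in the a_j's. Collect the n equations into a matrix system V a = ℓ, where row i of V is v_i (expressed in the standard basis). Since V is invertible (lower-triangular with 1s on the diagonal, up to permutation), solve by back-substitution:
  V =
[[0, 1, 0],
 [-1, 1, 1],
 [1, 0, 0]]
  V a = (3, -2, 4)
Solving gives a = (4, 3, -1).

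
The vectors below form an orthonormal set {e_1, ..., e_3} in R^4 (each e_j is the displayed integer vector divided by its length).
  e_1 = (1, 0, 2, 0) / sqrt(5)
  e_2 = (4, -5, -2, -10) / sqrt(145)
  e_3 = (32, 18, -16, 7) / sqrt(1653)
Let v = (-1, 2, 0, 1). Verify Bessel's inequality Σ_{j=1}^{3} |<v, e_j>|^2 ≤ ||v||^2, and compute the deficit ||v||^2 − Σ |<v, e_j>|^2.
Σ |<v, e_j>|^2 = 242/57; ||v||^2 = 6; deficit = 100/57

Write each e_j = u_j / sqrt(<u_j, u_j>) where u_j is the displayed integer vector. Then <v, e_j> = <v, u_j> / sqrt(<u_j, u_j>), so |<v, e_j>|^2 = <v, u_j>^2 / <u_j, u_j>.
Coefficients: <v, e_1> = -1/sqrt(5), <v, e_2> = -24/sqrt(145), <v, e_3> = 11/sqrt(1653).
Square and sum: Σ |<v, e_j>|^2 = 242/57.
Compute ||v||^2 = v·v = 6.
Deficit = 6 − 242/57 = 100/57 ≥ 0, confirming Bessel's inequality. (The deficit equals ||v − Σ <v,e_j> e_j||^2, the squared distance from v to span{e_j}.)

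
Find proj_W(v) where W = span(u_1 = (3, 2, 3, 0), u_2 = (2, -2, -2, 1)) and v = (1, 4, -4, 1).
proj_W(v) = (121/270, -7/15, -127/270, 31/135)

Set up U = [u_1 | ... | u_2] ∈ R^(4×2). The projector onto W = col(U) is P = U (U^T U)^(-1) U^T.
Compute U^T U =
  [22, -4]
  [-4, 13],
and U^T v = (-1, 3).
Solve U^T U · c = U^T v for the coefficients: c = (-1/270, 31/135). The projection is proj_W(v) = U c.
Check: (v - proj_W(v)) · u_1 = 0  (should be 0).
Check: (v - proj_W(v)) · u_2 = 0  (should be 0).
Result: proj_W(v) = (121/270, -7/15, -127/270, 31/135).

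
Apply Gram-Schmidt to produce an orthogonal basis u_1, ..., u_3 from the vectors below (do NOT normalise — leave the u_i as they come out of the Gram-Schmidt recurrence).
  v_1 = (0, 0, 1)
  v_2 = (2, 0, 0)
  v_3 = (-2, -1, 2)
Orthogonal basis:
  u_1 = (0, 0, 1)
  u_2 = (2, 0, 0)
  u_3 = (0, -1, 0)

Apply the Gram-Schmidt recurrence
  u_1 = v_1
  u_i = v_i − Σ_{j<i} ((v_i · u_j) / (u_j · u_j)) · u_j.

Step by step this gives:
  u_1 = (0, 0, 1)
  u_2 = (2, 0, 0)
  u_3 = (0, -1, 0)

Orthogonality check:
  u_2 · u_1 = 0 (should be 0)
  u_3 · u_1 = 0 (should be 0)
  u_3 · u_2 = 0 (should be 0)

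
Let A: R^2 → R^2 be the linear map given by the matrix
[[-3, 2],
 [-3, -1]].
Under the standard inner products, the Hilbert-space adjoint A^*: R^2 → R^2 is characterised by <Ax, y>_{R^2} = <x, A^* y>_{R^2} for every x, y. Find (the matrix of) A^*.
A^* = A^T =
[[-3, -3],
 [2, -1]]

For real matrices with standard dot products, the defining identity <Ax, y> = <x, A^* y> gives (Ax)^T y = x^T (A^*) y, i.e. x^T A^T y = x^T (A^*) y. Since this holds for all x, y, we must have A^* = A^T. Therefore
A^* =
[[-3, -3],
 [2, -1]].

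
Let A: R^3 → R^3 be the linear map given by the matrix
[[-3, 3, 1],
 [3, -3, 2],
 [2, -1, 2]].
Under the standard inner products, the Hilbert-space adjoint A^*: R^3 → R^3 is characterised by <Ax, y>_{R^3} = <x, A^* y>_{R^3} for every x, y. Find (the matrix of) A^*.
A^* = A^T =
[[-3, 3, 2],
 [3, -3, -1],
 [1, 2, 2]]

For real matrices with standard dot products, the defining identity <Ax, y> = <x, A^* y> gives (Ax)^T y = x^T (A^*) y, i.e. x^T A^T y = x^T (A^*) y. Since this holds for all x, y, we must have A^* = A^T. Therefore
A^* =
[[-3, 3, 2],
 [3, -3, -1],
 [1, 2, 2]].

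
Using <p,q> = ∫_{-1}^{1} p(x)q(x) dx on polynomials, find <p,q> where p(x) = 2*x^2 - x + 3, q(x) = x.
<p,q> = -2/3

Expand the product: p(x)·q(x) = 2*x^3 - x^2 + 3*x.
∫_{-1}^{1} of each monomial x^k gives [2/(k+1) if k even, 0 if k odd]. Integrating term-by-term (or equivalently evaluating the antiderivative F(x) = x^4/2 - x^3/3 + 3*x^2/2 at the endpoints):
  F(1) − F(−1) = 5/3 − (7/3) = -2/3.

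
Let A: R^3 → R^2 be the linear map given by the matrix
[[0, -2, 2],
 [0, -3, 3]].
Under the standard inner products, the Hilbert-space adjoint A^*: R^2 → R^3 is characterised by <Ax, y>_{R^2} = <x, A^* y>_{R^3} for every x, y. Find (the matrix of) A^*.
A^* = A^T =
[[0, 0],
 [-2, -3],
 [2, 3]]

For real matrices with standard dot products, the defining identity <Ax, y> = <x, A^* y> gives (Ax)^T y = x^T (A^*) y, i.e. x^T A^T y = x^T (A^*) y. Since this holds for all x, y, we must have A^* = A^T. Therefore
A^* =
[[0, 0],
 [-2, -3],
 [2, 3]].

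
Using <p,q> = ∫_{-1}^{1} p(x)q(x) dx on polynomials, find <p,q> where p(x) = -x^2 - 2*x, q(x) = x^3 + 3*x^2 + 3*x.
<p,q> = -6

Expand the product: p(x)·q(x) = -x^5 - 5*x^4 - 9*x^3 - 6*x^2.
∫_{-1}^{1} of each monomial x^k gives [2/(k+1) if k even, 0 if k odd]. Integrating term-by-term (or equivalently evaluating the antiderivative F(x) = -x^6/6 - x^5 - 9*x^4/4 - 2*x^3 at the endpoints):
  F(1) − F(−1) = -65/12 − (7/12) = -6.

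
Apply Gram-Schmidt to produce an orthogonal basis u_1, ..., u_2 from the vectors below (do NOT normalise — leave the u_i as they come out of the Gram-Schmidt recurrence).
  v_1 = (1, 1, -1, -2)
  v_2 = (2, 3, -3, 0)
Orthogonal basis:
  u_1 = (1, 1, -1, -2)
  u_2 = (6/7, 13/7, -13/7, 16/7)

Apply the Gram-Schmidt recurrence
  u_1 = v_1
  u_i = v_i − Σ_{j<i} ((v_i · u_j) / (u_j · u_j)) · u_j.

Step by step this gives:
  u_1 = (1, 1, -1, -2)
  u_2 = (6/7, 13/7, -13/7, 16/7)

Orthogonality check:
  u_2 · u_1 = 0 (should be 0)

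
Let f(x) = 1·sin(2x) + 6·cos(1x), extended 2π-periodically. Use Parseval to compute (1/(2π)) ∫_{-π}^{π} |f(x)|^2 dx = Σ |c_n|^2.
Σ |c_n|^2 = 37/2

Expand |f|^2 and use orthogonality of {sin(nx), cos(mx)} on [-π, π]:
  ∫_{-π}^{π} sin(nx)^2 dx = π, ∫ cos(mx)^2 dx = π, and cross terms integrate to 0.
So ∫_{-π}^{π} f(x)^2 dx = 1^2 · π + 6^2 · π = (1 + 36)π.
Divide by 2π: (1 + 36)/2 = 37/2.
By Parseval, this equals Σ |c_n|^2.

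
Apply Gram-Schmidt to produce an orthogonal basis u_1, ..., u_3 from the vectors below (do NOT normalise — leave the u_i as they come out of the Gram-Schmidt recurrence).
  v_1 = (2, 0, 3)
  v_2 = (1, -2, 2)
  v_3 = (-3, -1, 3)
Orthogonal basis:
  u_1 = (2, 0, 3)
  u_2 = (-3/13, -2, 2/13)
  u_3 = (-174/53, 29/53, 116/53)

Apply the Gram-Schmidt recurrence
  u_1 = v_1
  u_i = v_i − Σ_{j<i} ((v_i · u_j) / (u_j · u_j)) · u_j.

Step by step this gives:
  u_1 = (2, 0, 3)
  u_2 = (-3/13, -2, 2/13)
  u_3 = (-174/53, 29/53, 116/53)

Orthogonality check:
  u_2 · u_1 = 0 (should be 0)
  u_3 · u_1 = 0 (should be 0)
  u_3 · u_2 = 0 (should be 0)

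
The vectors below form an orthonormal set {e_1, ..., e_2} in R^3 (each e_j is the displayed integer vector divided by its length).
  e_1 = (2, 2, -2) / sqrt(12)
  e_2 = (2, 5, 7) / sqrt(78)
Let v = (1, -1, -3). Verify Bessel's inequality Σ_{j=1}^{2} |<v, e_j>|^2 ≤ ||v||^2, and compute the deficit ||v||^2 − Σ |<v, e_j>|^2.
Σ |<v, e_j>|^2 = 135/13; ||v||^2 = 11; deficit = 8/13

Write each e_j = u_j / sqrt(<u_j, u_j>) where u_j is the displayed integer vector. Then <v, e_j> = <v, u_j> / sqrt(<u_j, u_j>), so |<v, e_j>|^2 = <v, u_j>^2 / <u_j, u_j>.
Coefficients: <v, e_1> = 6/sqrt(12), <v, e_2> = -24/sqrt(78).
Square and sum: Σ |<v, e_j>|^2 = 135/13.
Compute ||v||^2 = v·v = 11.
Deficit = 11 − 135/13 = 8/13 ≥ 0, confirming Bessel's inequality. (The deficit equals ||v − Σ <v,e_j> e_j||^2, the squared distance from v to span{e_j}.)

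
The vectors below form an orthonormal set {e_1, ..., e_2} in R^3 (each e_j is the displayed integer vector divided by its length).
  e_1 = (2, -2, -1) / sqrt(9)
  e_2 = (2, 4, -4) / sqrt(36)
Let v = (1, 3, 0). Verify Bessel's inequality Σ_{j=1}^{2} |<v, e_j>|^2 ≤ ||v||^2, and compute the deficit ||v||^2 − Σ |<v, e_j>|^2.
Σ |<v, e_j>|^2 = 65/9; ||v||^2 = 10; deficit = 25/9

Write each e_j = u_j / sqrt(<u_j, u_j>) where u_j is the displayed integer vector. Then <v, e_j> = <v, u_j> / sqrt(<u_j, u_j>), so |<v, e_j>|^2 = <v, u_j>^2 / <u_j, u_j>.
Coefficients: <v, e_1> = -4/sqrt(9), <v, e_2> = 14/sqrt(36).
Square and sum: Σ |<v, e_j>|^2 = 65/9.
Compute ||v||^2 = v·v = 10.
Deficit = 10 − 65/9 = 25/9 ≥ 0, confirming Bessel's inequality. (The deficit equals ||v − Σ <v,e_j> e_j||^2, the squared distance from v to span{e_j}.)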